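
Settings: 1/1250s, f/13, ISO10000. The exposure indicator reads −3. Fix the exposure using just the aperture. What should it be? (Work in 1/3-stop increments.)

Underexposed by 3 stops → need 3 stops brighter.
Aperture: f/13 → f/11 → f/10 → f/9 → f/8 → f/7.1 → f/6.3 → f/5.6 → f/5 → f/4.5.

f/4.5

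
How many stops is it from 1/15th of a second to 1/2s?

1/15 → 1/8 → 1/4 → 1/2 — count the steps: 3 stops.

3 stops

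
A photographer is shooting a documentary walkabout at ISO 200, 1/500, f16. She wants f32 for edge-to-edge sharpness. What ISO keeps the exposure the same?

ISO 800

Aperture: f/16 → f/22 → f/32 — 2 stops narrower (darker).
Need 2 stops brighter from the ISO: 200 → 400 → 800.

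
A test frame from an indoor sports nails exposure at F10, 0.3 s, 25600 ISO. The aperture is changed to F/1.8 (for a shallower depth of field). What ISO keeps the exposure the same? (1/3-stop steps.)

ISO 800

Aperture: f/10 → f/9 → f/8 → f/7.1 → f/6.3 → f/5.6 → f/5 → f/4.5 → f/4 → f/3.5 → f/3.2 → f/2.8 → f/2.5 → f/2.2 → f/2 → f/1.8 — 5 stops opened up (brighter).
Need 5 stops darker from the ISO: 25600 → 20000 → 16000 → 12800 → 10000 → 8000 → 6400 → 5000 → 4000 → 3200 → 2500 → 2000 → 1600 → 1250 → 1000 → 800.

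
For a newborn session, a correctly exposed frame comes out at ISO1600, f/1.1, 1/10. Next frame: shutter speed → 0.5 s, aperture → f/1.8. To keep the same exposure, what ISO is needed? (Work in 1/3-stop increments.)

Shutter speed: 1/10 → 1/8 → 1/6 → 1/5 → 1/4 → 0.3 → 0.4 → 0.5 — 2 1/3 stops longer (brighter).
Aperture: f/1.1 → f/1.2 → f/1.4 → f/1.6 → f/1.8 — 1 1/3 stops narrower (darker).
Net change so far: 1 stop brighter. Offset with the ISO: 1600 → 1250 → 1000 → 800.

ISO 800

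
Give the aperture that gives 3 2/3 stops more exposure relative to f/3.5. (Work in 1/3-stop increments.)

Aperture: f/3.5 → f/3.2 → f/2.8 → f/2.5 → f/2.2 → f/2 → f/1.8 → f/1.6 → f/1.4 → f/1.2 → f/1.1 → f/1.0 — 3 2/3 stops opened up (brighter).

f/1.0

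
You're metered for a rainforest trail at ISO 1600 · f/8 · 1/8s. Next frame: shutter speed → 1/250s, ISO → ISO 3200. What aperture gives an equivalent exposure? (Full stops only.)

Shutter speed: 1/8 → 1/15 → 1/30 → 1/60 → 1/125 → 1/250 — 5 stops faster (darker).
ISO: 1600 → 3200 — 1 stop higher (brighter).
Net change so far: 4 stops darker. Offset with the aperture: f/8 → f/5.6 → f/4 → f/2.8 → f/2.

f/2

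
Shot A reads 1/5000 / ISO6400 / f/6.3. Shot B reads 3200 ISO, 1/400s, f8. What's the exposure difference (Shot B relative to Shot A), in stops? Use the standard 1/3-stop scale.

Aperture: f/6.3 → f/7.1 → f/8 — 2/3 stop smaller aperture (darker).
Shutter speed: 1/5000 → 1/4000 → 1/3200 → 1/2500 → 1/2000 → 1/1600 → 1/1250 → 1/1000 → 1/800 → 1/640 → 1/500 → 1/400 — 3 2/3 stops longer (brighter).
ISO: 6400 → 5000 → 4000 → 3200 — 1 stop lower (darker).
Net: −2/3 +3 2/3 −1 = +2 stops.

2 stops brighter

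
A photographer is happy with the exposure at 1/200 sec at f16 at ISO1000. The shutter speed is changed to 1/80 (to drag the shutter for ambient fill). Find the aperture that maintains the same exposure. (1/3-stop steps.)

f/25

Shutter speed: 1/200 → 1/160 → 1/125 → 1/100 → 1/80 — 1 1/3 stops slower (brighter).
Need 1 1/3 stops darker from the aperture: f/16 → f/18 → f/20 → f/22 → f/25.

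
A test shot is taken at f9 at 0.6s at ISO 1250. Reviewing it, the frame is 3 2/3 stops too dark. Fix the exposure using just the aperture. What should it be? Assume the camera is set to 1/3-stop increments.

f/2.5

Underexposed by 3 2/3 stops → need 3 2/3 stops brighter.
Aperture: f/9 → f/8 → f/7.1 → f/6.3 → f/5.6 → f/5 → f/4.5 → f/4 → f/3.5 → f/3.2 → f/2.8 → f/2.5.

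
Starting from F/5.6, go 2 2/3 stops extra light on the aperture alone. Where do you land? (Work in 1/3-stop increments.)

f/2.2

Aperture: f/5.6 → f/5 → f/4.5 → f/4 → f/3.5 → f/3.2 → f/2.8 → f/2.5 → f/2.2 — 2 2/3 stops larger aperture (brighter).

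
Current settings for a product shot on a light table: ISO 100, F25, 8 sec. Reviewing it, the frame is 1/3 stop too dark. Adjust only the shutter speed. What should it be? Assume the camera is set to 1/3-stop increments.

10 s

Underexposed by 1/3 stop → need 1/3 stop brighter.
Shutter speed: 8 → 10.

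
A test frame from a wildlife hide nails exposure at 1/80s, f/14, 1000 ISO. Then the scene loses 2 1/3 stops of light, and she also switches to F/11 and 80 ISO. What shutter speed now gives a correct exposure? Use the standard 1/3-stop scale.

Scene light: 2 1/3 stops darker.
Aperture: f/14 → f/13 → f/11 — 2/3 stop wider (brighter).
ISO: 1000 → 800 → 640 → 500 → 400 → 320 → 250 → 200 → 160 → 125 → 100 → 80 — 3 2/3 stops dropped (darker).
Net so far: 5 1/3 stops darker. Shutter speed: 1/80 → 1/60 → 1/50 → 1/40 → 1/30 → 1/25 → 1/20 → 1/15 → 1/13 → 1/10 → 1/8 → 1/6 → 1/5 → 1/4 → 0.3 → 0.4 → 0.5.

0.5 s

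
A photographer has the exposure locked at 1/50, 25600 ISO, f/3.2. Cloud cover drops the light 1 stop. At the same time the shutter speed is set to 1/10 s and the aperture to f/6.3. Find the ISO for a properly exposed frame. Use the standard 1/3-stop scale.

ISO 40000

Scene light: 1 stop darker.
Shutter speed: 1/50 → 1/40 → 1/30 → 1/25 → 1/20 → 1/15 → 1/13 → 1/10 — 2 1/3 stops longer (brighter).
Aperture: f/3.2 → f/3.5 → f/4 → f/4.5 → f/5 → f/5.6 → f/6.3 — 2 stops stopped down (darker).
Net so far: 2/3 stop darker. ISO: 25600 → 32000 → 40000.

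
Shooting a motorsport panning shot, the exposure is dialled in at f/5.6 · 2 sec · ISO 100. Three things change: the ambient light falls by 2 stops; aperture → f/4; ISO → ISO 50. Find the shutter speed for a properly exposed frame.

8 s

Scene light: 2 stops darker.
Aperture: f/5.6 → f/4 — 1 stop larger aperture (brighter).
ISO: 100 → 50 — 1 stop lower (darker).
Net so far: 2 stops darker. Shutter speed: 2 → 4 → 8.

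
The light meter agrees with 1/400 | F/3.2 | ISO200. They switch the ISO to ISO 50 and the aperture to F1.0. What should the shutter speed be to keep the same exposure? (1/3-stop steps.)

1/1000s

ISO: 200 → 160 → 125 → 100 → 80 → 64 → 50 — 2 stops dropped (darker).
Aperture: f/3.2 → f/2.8 → f/2.5 → f/2.2 → f/2 → f/1.8 → f/1.6 → f/1.4 → f/1.2 → f/1.1 → f/1.0 — 3 1/3 stops opened up (brighter).
Net change so far: 1 1/3 stops brighter. Offset with the shutter speed: 1/400 → 1/500 → 1/640 → 1/800 → 1/1000.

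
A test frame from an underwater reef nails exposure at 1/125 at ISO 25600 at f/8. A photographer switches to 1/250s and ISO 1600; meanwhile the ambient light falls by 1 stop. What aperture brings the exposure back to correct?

f/1.0

Scene light: 1 stop darker.
Shutter speed: 1/125 → 1/250 — 1 stop faster (darker).
ISO: 25600 → 12800 → 6400 → 3200 → 1600 — 4 stops lower (darker).
Net so far: 6 stops darker. Aperture: f/8 → f/5.6 → f/4 → f/2.8 → f/2 → f/1.4 → f/1.0.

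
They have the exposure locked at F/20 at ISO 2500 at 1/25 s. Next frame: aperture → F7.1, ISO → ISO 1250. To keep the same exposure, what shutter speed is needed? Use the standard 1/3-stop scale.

Aperture: f/20 → f/18 → f/16 → f/14 → f/13 → f/11 → f/10 → f/9 → f/8 → f/7.1 — 3 stops larger aperture (brighter).
ISO: 2500 → 2000 → 1600 → 1250 — 1 stop dropped (darker).
Net change so far: 2 stops brighter. Offset with the shutter speed: 1/25 → 1/30 → 1/40 → 1/50 → 1/60 → 1/80 → 1/100.

1/100s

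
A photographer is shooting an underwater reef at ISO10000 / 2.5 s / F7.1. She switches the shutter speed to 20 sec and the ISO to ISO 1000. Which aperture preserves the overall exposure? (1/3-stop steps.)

f/6.3

Shutter speed: 2.5 → 3.2 → 4 → 5 → 6 → 8 → 10 → 13 → 15 → 20 — 3 stops longer (brighter).
ISO: 10000 → 8000 → 6400 → 5000 → 4000 → 3200 → 2500 → 2000 → 1600 → 1250 → 1000 — 3 1/3 stops lower (darker).
Net change so far: 1/3 stop darker. Offset with the aperture: f/7.1 → f/6.3.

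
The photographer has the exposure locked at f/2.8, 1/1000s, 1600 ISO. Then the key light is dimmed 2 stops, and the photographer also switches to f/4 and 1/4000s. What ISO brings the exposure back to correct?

Scene light: 2 stops darker.
Aperture: f/2.8 → f/4 — 1 stop smaller aperture (darker).
Shutter speed: 1/1000 → 1/2000 → 1/4000 — 2 stops faster (darker).
Net so far: 5 stops darker. ISO: 1600 → 3200 → 6400 → 12800 → 25600 → 51200.

ISO 51200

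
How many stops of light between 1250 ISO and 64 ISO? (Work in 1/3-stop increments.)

4 1/3 stops

1250 → 1000 → 800 → 640 → 500 → 400 → 320 → 250 → 200 → 160 → 125 → 100 → 80 → 64 — count the steps: 13 third-stops = 4 1/3 stops.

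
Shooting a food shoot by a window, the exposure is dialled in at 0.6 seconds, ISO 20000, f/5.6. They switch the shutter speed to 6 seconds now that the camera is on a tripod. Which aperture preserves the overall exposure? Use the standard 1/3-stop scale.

Shutter speed: 0.6 → 0.8 → 1 → 1.3 → 1.6 → 2 → 2.5 → 3.2 → 4 → 5 → 6 — 3 1/3 stops slower (brighter).
Need 3 1/3 stops darker from the aperture: f/5.6 → f/6.3 → f/7.1 → f/8 → f/9 → f/10 → f/11 → f/13 → f/14 → f/16 → f/18.

f/18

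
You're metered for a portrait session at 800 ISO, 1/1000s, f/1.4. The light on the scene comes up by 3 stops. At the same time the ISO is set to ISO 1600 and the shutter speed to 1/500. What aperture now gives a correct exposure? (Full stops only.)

Scene light: 3 stops brighter.
ISO: 800 → 1600 — 1 stop raised (brighter).
Shutter speed: 1/1000 → 1/500 — 1 stop longer (brighter).
Net so far: 5 stops brighter. Aperture: f/1.4 → f/2 → f/2.8 → f/4 → f/5.6 → f/8.

f/8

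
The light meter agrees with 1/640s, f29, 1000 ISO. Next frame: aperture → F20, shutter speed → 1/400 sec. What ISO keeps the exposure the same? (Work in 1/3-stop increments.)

ISO 320

Aperture: f/29 → f/25 → f/22 → f/20 — 1 stop wider (brighter).
Shutter speed: 1/640 → 1/500 → 1/400 — 2/3 stop slower (brighter).
Net change so far: 1 2/3 stops brighter. Offset with the ISO: 1000 → 800 → 640 → 500 → 400 → 320.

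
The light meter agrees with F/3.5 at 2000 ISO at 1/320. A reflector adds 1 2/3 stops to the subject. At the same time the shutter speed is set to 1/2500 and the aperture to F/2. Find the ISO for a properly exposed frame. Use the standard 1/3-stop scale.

Scene light: 1 2/3 stops brighter.
Shutter speed: 1/320 → 1/400 → 1/500 → 1/640 → 1/800 → 1/1000 → 1/1250 → 1/1600 → 1/2000 → 1/2500 — 3 stops faster (darker).
Aperture: f/3.5 → f/3.2 → f/2.8 → f/2.5 → f/2.2 → f/2 — 1 2/3 stops opened up (brighter).
Net so far: 1/3 stop brighter. ISO: 2000 → 1600.

ISO 1600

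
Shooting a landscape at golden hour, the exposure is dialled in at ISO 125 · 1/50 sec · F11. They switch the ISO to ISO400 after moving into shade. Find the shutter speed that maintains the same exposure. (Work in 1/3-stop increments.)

1/160s

ISO: 125 → 160 → 200 → 250 → 320 → 400 — 1 2/3 stops raised (brighter).
Need 1 2/3 stops darker from the shutter speed: 1/50 → 1/60 → 1/80 → 1/100 → 1/125 → 1/160.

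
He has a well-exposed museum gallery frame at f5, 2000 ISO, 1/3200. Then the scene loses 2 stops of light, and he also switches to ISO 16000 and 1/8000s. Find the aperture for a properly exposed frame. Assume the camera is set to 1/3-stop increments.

f/4.5

Scene light: 2 stops darker.
ISO: 2000 → 2500 → 3200 → 4000 → 5000 → 6400 → 8000 → 10000 → 12800 → 16000 — 3 stops higher (brighter).
Shutter speed: 1/3200 → 1/4000 → 1/5000 → 1/6400 → 1/8000 — 1 1/3 stops faster (darker).
Net so far: 1/3 stop darker. Aperture: f/5 → f/4.5.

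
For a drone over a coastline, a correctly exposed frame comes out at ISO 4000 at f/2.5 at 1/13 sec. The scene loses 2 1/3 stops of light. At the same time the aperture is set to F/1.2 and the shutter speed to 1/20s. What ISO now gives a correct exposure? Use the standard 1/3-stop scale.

ISO 8000

Scene light: 2 1/3 stops darker.
Aperture: f/2.5 → f/2.2 → f/2 → f/1.8 → f/1.6 → f/1.4 → f/1.2 — 2 stops larger aperture (brighter).
Shutter speed: 1/13 → 1/15 → 1/20 — 2/3 stop shorter (darker).
Net so far: 1 stop darker. ISO: 4000 → 5000 → 6400 → 8000.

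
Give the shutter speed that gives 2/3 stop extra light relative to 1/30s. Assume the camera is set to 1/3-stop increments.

Shutter speed: 1/30 → 1/25 → 1/20 — 2/3 stop longer (brighter).

1/20s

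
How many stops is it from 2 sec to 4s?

1 stop

2 → 4 — count the steps: 1 stop.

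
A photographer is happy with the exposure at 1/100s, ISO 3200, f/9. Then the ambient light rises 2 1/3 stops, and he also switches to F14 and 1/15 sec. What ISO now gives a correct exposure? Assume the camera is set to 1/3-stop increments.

ISO 250

Scene light: 2 1/3 stops brighter.
Aperture: f/9 → f/10 → f/11 → f/13 → f/14 — 1 1/3 stops narrower (darker).
Shutter speed: 1/100 → 1/80 → 1/60 → 1/50 → 1/40 → 1/30 → 1/25 → 1/20 → 1/15 — 2 2/3 stops slower (brighter).
Net so far: 3 2/3 stops brighter. ISO: 3200 → 2500 → 2000 → 1600 → 1250 → 1000 → 800 → 640 → 500 → 400 → 320 → 250.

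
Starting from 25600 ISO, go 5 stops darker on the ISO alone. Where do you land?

ISO 800

ISO: 25600 → 12800 → 6400 → 3200 → 1600 → 800 — 5 stops dropped (darker).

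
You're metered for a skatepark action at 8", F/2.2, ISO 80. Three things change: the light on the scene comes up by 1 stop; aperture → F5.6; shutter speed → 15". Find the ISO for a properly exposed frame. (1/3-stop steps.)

ISO 125

Scene light: 1 stop brighter.
Aperture: f/2.2 → f/2.5 → f/2.8 → f/3.2 → f/3.5 → f/4 → f/4.5 → f/5 → f/5.6 — 2 2/3 stops smaller aperture (darker).
Shutter speed: 8 → 10 → 13 → 15 — 1 stop longer (brighter).
Net so far: 2/3 stop darker. ISO: 80 → 100 → 125.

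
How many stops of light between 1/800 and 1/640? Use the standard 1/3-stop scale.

1/3 stop

1/800 → 1/640 — count the steps: 1 third-stops = 1/3 stop.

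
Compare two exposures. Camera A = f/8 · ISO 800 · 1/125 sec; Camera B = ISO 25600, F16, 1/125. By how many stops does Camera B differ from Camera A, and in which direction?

3 stops brighter

Aperture: f/8 → f/11 → f/16 — 2 stops narrower (darker).
Shutter speed: unchanged.
ISO: 800 → 1600 → 3200 → 6400 → 12800 → 25600 — 5 stops raised (brighter).
Net: −2 +5 = +3 stops.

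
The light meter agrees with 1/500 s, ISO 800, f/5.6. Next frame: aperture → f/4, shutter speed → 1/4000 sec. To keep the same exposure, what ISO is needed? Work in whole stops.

ISO 3200

Aperture: f/5.6 → f/4 — 1 stop larger aperture (brighter).
Shutter speed: 1/500 → 1/1000 → 1/2000 → 1/4000 — 3 stops faster (darker).
Net change so far: 2 stops darker. Offset with the ISO: 800 → 1600 → 3200.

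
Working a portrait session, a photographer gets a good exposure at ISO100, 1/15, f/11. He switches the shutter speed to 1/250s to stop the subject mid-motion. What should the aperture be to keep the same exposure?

f/2.8

Shutter speed: 1/15 → 1/30 → 1/60 → 1/125 → 1/250 — 4 stops faster (darker).
Need 4 stops brighter from the aperture: f/11 → f/8 → f/5.6 → f/4 → f/2.8.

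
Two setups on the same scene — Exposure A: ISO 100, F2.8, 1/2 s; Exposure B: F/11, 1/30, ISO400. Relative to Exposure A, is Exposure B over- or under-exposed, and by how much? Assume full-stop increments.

Aperture: f/2.8 → f/4 → f/5.6 → f/8 → f/11 — 4 stops smaller aperture (darker).
Shutter speed: 1/2 → 1/4 → 1/8 → 1/15 → 1/30 — 4 stops shorter (darker).
ISO: 100 → 200 → 400 — 2 stops raised (brighter).
Net: −4 −4 +2 = −6 stops.

6 stops darker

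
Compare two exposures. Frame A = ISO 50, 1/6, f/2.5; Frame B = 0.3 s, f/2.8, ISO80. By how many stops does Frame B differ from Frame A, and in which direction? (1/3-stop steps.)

Aperture: f/2.5 → f/2.8 — 1/3 stop smaller aperture (darker).
Shutter speed: 1/6 → 1/5 → 1/4 → 0.3 — 1 stop slower (brighter).
ISO: 50 → 64 → 80 — 2/3 stop higher (brighter).
Net: −1/3 +1 +2/3 = +1 1/3 stops.

1 1/3 stops brighter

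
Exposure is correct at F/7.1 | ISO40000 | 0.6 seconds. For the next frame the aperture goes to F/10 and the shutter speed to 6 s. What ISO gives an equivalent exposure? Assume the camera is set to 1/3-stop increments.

ISO 8000

Aperture: f/7.1 → f/8 → f/9 → f/10 — 1 stop smaller aperture (darker).
Shutter speed: 0.6 → 0.8 → 1 → 1.3 → 1.6 → 2 → 2.5 → 3.2 → 4 → 5 → 6 — 3 1/3 stops longer (brighter).
Net change so far: 2 1/3 stops brighter. Offset with the ISO: 40000 → 32000 → 25600 → 20000 → 16000 → 12800 → 10000 → 8000.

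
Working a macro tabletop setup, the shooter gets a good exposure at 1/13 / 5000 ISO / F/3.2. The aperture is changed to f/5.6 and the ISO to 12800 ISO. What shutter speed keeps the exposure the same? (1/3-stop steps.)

1/10s

Aperture: f/3.2 → f/3.5 → f/4 → f/4.5 → f/5 → f/5.6 — 1 2/3 stops narrower (darker).
ISO: 5000 → 6400 → 8000 → 10000 → 12800 — 1 1/3 stops raised (brighter).
Net change so far: 1/3 stop darker. Offset with the shutter speed: 1/13 → 1/10.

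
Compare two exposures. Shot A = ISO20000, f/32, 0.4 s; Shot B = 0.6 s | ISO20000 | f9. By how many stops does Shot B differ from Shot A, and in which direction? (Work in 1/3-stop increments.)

4 1/3 stops brighter

Aperture: f/32 → f/29 → f/25 → f/22 → f/20 → f/18 → f/16 → f/14 → f/13 → f/11 → f/10 → f/9 — 3 2/3 stops opened up (brighter).
Shutter speed: 0.4 → 0.5 → 0.6 — 2/3 stop slower (brighter).
ISO: unchanged.
Net: +3 2/3 +2/3 = +4 1/3 stops.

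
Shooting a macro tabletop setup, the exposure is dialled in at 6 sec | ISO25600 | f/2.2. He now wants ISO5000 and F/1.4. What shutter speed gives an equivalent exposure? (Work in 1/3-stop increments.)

13 s

ISO: 25600 → 20000 → 16000 → 12800 → 10000 → 8000 → 6400 → 5000 — 2 1/3 stops dropped (darker).
Aperture: f/2.2 → f/2 → f/1.8 → f/1.6 → f/1.4 — 1 1/3 stops larger aperture (brighter).
Net change so far: 1 stop darker. Offset with the shutter speed: 6 → 8 → 10 → 13.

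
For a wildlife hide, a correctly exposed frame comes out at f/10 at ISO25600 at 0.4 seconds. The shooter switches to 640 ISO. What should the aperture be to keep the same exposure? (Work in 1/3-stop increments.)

f/1.6

ISO: 25600 → 20000 → 16000 → 12800 → 10000 → 8000 → 6400 → 5000 → 4000 → 3200 → 2500 → 2000 → 1600 → 1250 → 1000 → 800 → 640 — 5 1/3 stops lower (darker).
Need 5 1/3 stops brighter from the aperture: f/10 → f/9 → f/8 → f/7.1 → f/6.3 → f/5.6 → f/5 → f/4.5 → f/4 → f/3.5 → f/3.2 → f/2.8 → f/2.5 → f/2.2 → f/2 → f/1.8 → f/1.6.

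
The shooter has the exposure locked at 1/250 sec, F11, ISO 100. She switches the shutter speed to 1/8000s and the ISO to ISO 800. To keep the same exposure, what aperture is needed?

Shutter speed: 1/250 → 1/500 → 1/1000 → 1/2000 → 1/4000 → 1/8000 — 5 stops shorter (darker).
ISO: 100 → 200 → 400 → 800 — 3 stops raised (brighter).
Net change so far: 2 stops darker. Offset with the aperture: f/11 → f/8 → f/5.6.

f/5.6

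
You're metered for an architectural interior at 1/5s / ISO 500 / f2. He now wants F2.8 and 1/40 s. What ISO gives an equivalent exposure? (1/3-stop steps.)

ISO 8000

Aperture: f/2 → f/2.2 → f/2.5 → f/2.8 — 1 stop smaller aperture (darker).
Shutter speed: 1/5 → 1/6 → 1/8 → 1/10 → 1/13 → 1/15 → 1/20 → 1/25 → 1/30 → 1/40 — 3 stops shorter (darker).
Net change so far: 4 stops darker. Offset with the ISO: 500 → 640 → 800 → 1000 → 1250 → 1600 → 2000 → 2500 → 3200 → 4000 → 5000 → 6400 → 8000.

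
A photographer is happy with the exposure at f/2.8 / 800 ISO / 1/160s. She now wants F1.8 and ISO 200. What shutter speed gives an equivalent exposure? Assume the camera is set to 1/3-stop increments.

1/100s

Aperture: f/2.8 → f/2.5 → f/2.2 → f/2 → f/1.8 — 1 1/3 stops opened up (brighter).
ISO: 800 → 640 → 500 → 400 → 320 → 250 → 200 — 2 stops dropped (darker).
Net change so far: 2/3 stop darker. Offset with the shutter speed: 1/160 → 1/125 → 1/100.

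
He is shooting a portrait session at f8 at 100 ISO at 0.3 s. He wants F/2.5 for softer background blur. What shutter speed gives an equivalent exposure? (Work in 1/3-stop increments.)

Aperture: f/8 → f/7.1 → f/6.3 → f/5.6 → f/5 → f/4.5 → f/4 → f/3.5 → f/3.2 → f/2.8 → f/2.5 — 3 1/3 stops larger aperture (brighter).
Need 3 1/3 stops darker from the shutter speed: 0.3 → 1/4 → 1/5 → 1/6 → 1/8 → 1/10 → 1/13 → 1/15 → 1/20 → 1/25 → 1/30.

1/30s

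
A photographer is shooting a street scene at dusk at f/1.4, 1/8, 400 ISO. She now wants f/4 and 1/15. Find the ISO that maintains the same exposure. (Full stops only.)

Aperture: f/1.4 → f/2 → f/2.8 → f/4 — 3 stops smaller aperture (darker).
Shutter speed: 1/8 → 1/15 — 1 stop faster (darker).
Net change so far: 4 stops darker. Offset with the ISO: 400 → 800 → 1600 → 3200 → 6400.

ISO 6400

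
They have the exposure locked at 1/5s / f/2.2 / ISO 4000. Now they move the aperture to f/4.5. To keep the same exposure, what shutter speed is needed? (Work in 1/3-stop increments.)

0.8 s

Aperture: f/2.2 → f/2.5 → f/2.8 → f/3.2 → f/3.5 → f/4 → f/4.5 — 2 stops narrower (darker).
Need 2 stops brighter from the shutter speed: 1/5 → 1/4 → 0.3 → 0.4 → 0.5 → 0.6 → 0.8.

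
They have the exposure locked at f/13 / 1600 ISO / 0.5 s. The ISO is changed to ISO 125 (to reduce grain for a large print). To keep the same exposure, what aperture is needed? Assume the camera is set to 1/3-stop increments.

f/3.5

ISO: 1600 → 1250 → 1000 → 800 → 640 → 500 → 400 → 320 → 250 → 200 → 160 → 125 — 3 2/3 stops lower (darker).
Need 3 2/3 stops brighter from the aperture: f/13 → f/11 → f/10 → f/9 → f/8 → f/7.1 → f/6.3 → f/5.6 → f/5 → f/4.5 → f/4 → f/3.5.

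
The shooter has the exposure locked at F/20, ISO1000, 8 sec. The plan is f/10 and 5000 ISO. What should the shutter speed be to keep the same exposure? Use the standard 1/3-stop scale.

0.4 s

Aperture: f/20 → f/18 → f/16 → f/14 → f/13 → f/11 → f/10 — 2 stops wider (brighter).
ISO: 1000 → 1250 → 1600 → 2000 → 2500 → 3200 → 4000 → 5000 — 2 1/3 stops raised (brighter).
Net change so far: 4 1/3 stops brighter. Offset with the shutter speed: 8 → 6 → 5 → 4 → 3.2 → 2.5 → 2 → 1.6 → 1.3 → 1 → 0.8 → 0.6 → 0.5 → 0.4.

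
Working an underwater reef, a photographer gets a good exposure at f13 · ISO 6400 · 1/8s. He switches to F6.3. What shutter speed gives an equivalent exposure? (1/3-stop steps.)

Aperture: f/13 → f/11 → f/10 → f/9 → f/8 → f/7.1 → f/6.3 — 2 stops opened up (brighter).
Need 2 stops darker from the shutter speed: 1/8 → 1/10 → 1/13 → 1/15 → 1/20 → 1/25 → 1/30.

1/30s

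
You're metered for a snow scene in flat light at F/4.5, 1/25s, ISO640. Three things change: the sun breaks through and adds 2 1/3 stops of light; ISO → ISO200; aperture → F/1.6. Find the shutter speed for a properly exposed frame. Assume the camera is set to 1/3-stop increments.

Scene light: 2 1/3 stops brighter.
ISO: 640 → 500 → 400 → 320 → 250 → 200 — 1 2/3 stops lower (darker).
Aperture: f/4.5 → f/4 → f/3.5 → f/3.2 → f/2.8 → f/2.5 → f/2.2 → f/2 → f/1.8 → f/1.6 — 3 stops opened up (brighter).
Net so far: 3 2/3 stops brighter. Shutter speed: 1/25 → 1/30 → 1/40 → 1/50 → 1/60 → 1/80 → 1/100 → 1/125 → 1/160 → 1/200 → 1/250 → 1/320.

1/320s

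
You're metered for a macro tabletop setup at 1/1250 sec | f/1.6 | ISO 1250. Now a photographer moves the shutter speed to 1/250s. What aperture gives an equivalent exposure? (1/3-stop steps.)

Shutter speed: 1/1250 → 1/1000 → 1/800 → 1/640 → 1/500 → 1/400 → 1/320 → 1/250 — 2 1/3 stops slower (brighter).
Need 2 1/3 stops darker from the aperture: f/1.6 → f/1.8 → f/2 → f/2.2 → f/2.5 → f/2.8 → f/3.2 → f/3.5.

f/3.5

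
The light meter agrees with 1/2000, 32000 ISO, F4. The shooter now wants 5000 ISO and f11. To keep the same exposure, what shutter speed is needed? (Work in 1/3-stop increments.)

ISO: 32000 → 25600 → 20000 → 16000 → 12800 → 10000 → 8000 → 6400 → 5000 — 2 2/3 stops dropped (darker).
Aperture: f/4 → f/4.5 → f/5 → f/5.6 → f/6.3 → f/7.1 → f/8 → f/9 → f/10 → f/11 — 3 stops smaller aperture (darker).
Net change so far: 5 2/3 stops darker. Offset with the shutter speed: 1/2000 → 1/1600 → 1/1250 → 1/1000 → 1/800 → 1/640 → 1/500 → 1/400 → 1/320 → 1/250 → 1/200 → 1/160 → 1/125 → 1/100 → 1/80 → 1/60 → 1/50 → 1/40.

1/40s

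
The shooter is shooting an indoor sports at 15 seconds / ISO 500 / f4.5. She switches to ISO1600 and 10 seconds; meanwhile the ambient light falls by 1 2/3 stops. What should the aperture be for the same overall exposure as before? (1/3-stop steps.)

Scene light: 1 2/3 stops darker.
ISO: 500 → 640 → 800 → 1000 → 1250 → 1600 — 1 2/3 stops raised (brighter).
Shutter speed: 15 → 13 → 10 — 2/3 stop shorter (darker).
Net so far: 2/3 stop darker. Aperture: f/4.5 → f/4 → f/3.5.

f/3.5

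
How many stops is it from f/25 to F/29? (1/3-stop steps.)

f/25 → f/29 — count the steps: 1 third-stops = 1/3 stop.

1/3 stop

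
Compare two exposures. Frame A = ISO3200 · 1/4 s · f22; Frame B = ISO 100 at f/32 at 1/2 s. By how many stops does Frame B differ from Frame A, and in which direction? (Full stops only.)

5 stops darker

Aperture: f/22 → f/32 — 1 stop stopped down (darker).
Shutter speed: 1/4 → 1/2 — 1 stop longer (brighter).
ISO: 3200 → 1600 → 800 → 400 → 200 → 100 — 5 stops dropped (darker).
Net: −1 +1 −5 = −5 stops.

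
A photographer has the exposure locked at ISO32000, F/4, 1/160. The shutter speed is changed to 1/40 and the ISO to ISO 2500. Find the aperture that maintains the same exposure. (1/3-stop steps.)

f/2.2

Shutter speed: 1/160 → 1/125 → 1/100 → 1/80 → 1/60 → 1/50 → 1/40 — 2 stops longer (brighter).
ISO: 32000 → 25600 → 20000 → 16000 → 12800 → 10000 → 8000 → 6400 → 5000 → 4000 → 3200 → 2500 — 3 2/3 stops dropped (darker).
Net change so far: 1 2/3 stops darker. Offset with the aperture: f/4 → f/3.5 → f/3.2 → f/2.8 → f/2.5 → f/2.2.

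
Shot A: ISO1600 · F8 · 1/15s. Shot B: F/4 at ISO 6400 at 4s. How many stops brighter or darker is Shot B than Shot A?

Aperture: f/8 → f/5.6 → f/4 — 2 stops opened up (brighter).
Shutter speed: 1/15 → 1/8 → 1/4 → 1/2 → 1 → 2 → 4 — 6 stops slower (brighter).
ISO: 1600 → 3200 → 6400 — 2 stops raised (brighter).
Net: +2 +6 +2 = +10 stops.

10 stops brighter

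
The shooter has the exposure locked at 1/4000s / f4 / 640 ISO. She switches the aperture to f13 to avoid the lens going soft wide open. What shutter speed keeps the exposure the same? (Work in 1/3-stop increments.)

Aperture: f/4 → f/4.5 → f/5 → f/5.6 → f/6.3 → f/7.1 → f/8 → f/9 → f/10 → f/11 → f/13 — 3 1/3 stops narrower (darker).
Need 3 1/3 stops brighter from the shutter speed: 1/4000 → 1/3200 → 1/2500 → 1/2000 → 1/1600 → 1/1250 → 1/1000 → 1/800 → 1/640 → 1/500 → 1/400.

1/400s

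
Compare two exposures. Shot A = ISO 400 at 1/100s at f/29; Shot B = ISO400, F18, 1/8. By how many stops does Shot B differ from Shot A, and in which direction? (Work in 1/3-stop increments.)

Aperture: f/29 → f/25 → f/22 → f/20 → f/18 — 1 1/3 stops larger aperture (brighter).
Shutter speed: 1/100 → 1/80 → 1/60 → 1/50 → 1/40 → 1/30 → 1/25 → 1/20 → 1/15 → 1/13 → 1/10 → 1/8 — 3 2/3 stops slower (brighter).
ISO: unchanged.
Net: +1 1/3 +3 2/3 = +5 stops.

5 stops brighter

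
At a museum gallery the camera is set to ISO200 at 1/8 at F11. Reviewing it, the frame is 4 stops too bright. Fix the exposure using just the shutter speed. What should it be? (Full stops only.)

1/125s

Overexposed by 4 stops → need 4 stops darker.
Shutter speed: 1/8 → 1/15 → 1/30 → 1/60 → 1/125.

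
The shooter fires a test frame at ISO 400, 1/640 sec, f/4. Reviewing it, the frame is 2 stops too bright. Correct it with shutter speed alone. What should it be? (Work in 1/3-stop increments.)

Overexposed by 2 stops → need 2 stops darker.
Shutter speed: 1/640 → 1/800 → 1/1000 → 1/1250 → 1/1600 → 1/2000 → 1/2500.

1/2500s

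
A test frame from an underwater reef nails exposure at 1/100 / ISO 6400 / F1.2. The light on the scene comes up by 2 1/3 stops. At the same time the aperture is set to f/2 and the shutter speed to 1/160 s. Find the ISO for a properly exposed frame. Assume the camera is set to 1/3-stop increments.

Scene light: 2 1/3 stops brighter.
Aperture: f/1.2 → f/1.4 → f/1.6 → f/1.8 → f/2 — 1 1/3 stops narrower (darker).
Shutter speed: 1/100 → 1/125 → 1/160 — 2/3 stop faster (darker).
Net so far: 1/3 stop brighter. ISO: 6400 → 5000.

ISO 5000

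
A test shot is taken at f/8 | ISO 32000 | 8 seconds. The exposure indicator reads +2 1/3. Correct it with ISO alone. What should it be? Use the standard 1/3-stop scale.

Overexposed by 2 1/3 stops → need 2 1/3 stops darker.
ISO: 32000 → 25600 → 20000 → 16000 → 12800 → 10000 → 8000 → 6400.

ISO 6400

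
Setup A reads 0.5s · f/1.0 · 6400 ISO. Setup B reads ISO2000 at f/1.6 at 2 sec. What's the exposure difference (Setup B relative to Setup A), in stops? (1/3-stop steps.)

1 stop darker

Aperture: f/1.0 → f/1.1 → f/1.2 → f/1.4 → f/1.6 — 1 1/3 stops smaller aperture (darker).
Shutter speed: 0.5 → 0.6 → 0.8 → 1 → 1.3 → 1.6 → 2 — 2 stops slower (brighter).
ISO: 6400 → 5000 → 4000 → 3200 → 2500 → 2000 — 1 2/3 stops lower (darker).
Net: −1 1/3 +2 −1 2/3 = −1 stop.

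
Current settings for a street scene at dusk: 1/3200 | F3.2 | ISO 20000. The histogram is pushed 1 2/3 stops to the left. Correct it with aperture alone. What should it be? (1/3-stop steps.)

f/1.8

Underexposed by 1 2/3 stops → need 1 2/3 stops brighter.
Aperture: f/3.2 → f/2.8 → f/2.5 → f/2.2 → f/2 → f/1.8.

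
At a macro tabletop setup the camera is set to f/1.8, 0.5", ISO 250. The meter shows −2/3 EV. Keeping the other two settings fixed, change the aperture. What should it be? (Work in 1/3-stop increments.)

Underexposed by 2/3 stop → need 2/3 stop brighter.
Aperture: f/1.8 → f/1.6 → f/1.4.

f/1.4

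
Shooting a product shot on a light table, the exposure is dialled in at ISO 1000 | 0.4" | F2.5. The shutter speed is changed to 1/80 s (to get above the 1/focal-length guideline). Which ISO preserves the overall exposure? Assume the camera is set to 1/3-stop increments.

Shutter speed: 0.4 → 0.3 → 1/4 → 1/5 → 1/6 → 1/8 → 1/10 → 1/13 → 1/15 → 1/20 → 1/25 → 1/30 → 1/40 → 1/50 → 1/60 → 1/80 — 5 stops faster (darker).
Need 5 stops brighter from the ISO: 1000 → 1250 → 1600 → 2000 → 2500 → 3200 → 4000 → 5000 → 6400 → 8000 → 10000 → 12800 → 16000 → 20000 → 25600 → 32000.

ISO 32000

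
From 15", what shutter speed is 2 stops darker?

Shutter speed: 15 → 8 → 4 — 2 stops shorter (darker).

4 s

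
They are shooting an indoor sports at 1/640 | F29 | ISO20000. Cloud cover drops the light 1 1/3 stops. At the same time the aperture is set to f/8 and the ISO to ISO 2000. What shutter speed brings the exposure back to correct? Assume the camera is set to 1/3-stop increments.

1/320s

Scene light: 1 1/3 stops darker.
Aperture: f/29 → f/25 → f/22 → f/20 → f/18 → f/16 → f/14 → f/13 → f/11 → f/10 → f/9 → f/8 — 3 2/3 stops larger aperture (brighter).
ISO: 20000 → 16000 → 12800 → 10000 → 8000 → 6400 → 5000 → 4000 → 3200 → 2500 → 2000 — 3 1/3 stops lower (darker).
Net so far: 1 stop darker. Shutter speed: 1/640 → 1/500 → 1/400 → 1/320.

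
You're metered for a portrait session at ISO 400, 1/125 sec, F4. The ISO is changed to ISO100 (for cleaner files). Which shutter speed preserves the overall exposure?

1/30s

ISO: 400 → 200 → 100 — 2 stops dropped (darker).
Need 2 stops brighter from the shutter speed: 1/125 → 1/60 → 1/30.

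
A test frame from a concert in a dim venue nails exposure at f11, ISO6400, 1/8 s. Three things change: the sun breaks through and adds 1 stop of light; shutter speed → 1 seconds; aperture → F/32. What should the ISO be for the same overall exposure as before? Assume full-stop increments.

ISO 3200

Scene light: 1 stop brighter.
Shutter speed: 1/8 → 1/4 → 1/2 → 1 — 3 stops longer (brighter).
Aperture: f/11 → f/16 → f/22 → f/32 — 3 stops narrower (darker).
Net so far: 1 stop brighter. ISO: 6400 → 3200.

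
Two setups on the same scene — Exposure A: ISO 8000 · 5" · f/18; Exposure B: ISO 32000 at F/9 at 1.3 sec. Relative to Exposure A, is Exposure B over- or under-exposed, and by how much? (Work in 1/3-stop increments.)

Aperture: f/18 → f/16 → f/14 → f/13 → f/11 → f/10 → f/9 — 2 stops opened up (brighter).
Shutter speed: 5 → 4 → 3.2 → 2.5 → 2 → 1.6 → 1.3 — 2 stops faster (darker).
ISO: 8000 → 10000 → 12800 → 16000 → 20000 → 25600 → 32000 — 2 stops raised (brighter).
Net: +2 −2 +2 = +2 stops.

2 stops brighter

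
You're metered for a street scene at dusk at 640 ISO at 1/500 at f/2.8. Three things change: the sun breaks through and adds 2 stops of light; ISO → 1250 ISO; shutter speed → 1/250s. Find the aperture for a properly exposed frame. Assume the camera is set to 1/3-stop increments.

f/11

Scene light: 2 stops brighter.
ISO: 640 → 800 → 1000 → 1250 — 1 stop higher (brighter).
Shutter speed: 1/500 → 1/400 → 1/320 → 1/250 — 1 stop longer (brighter).
Net so far: 4 stops brighter. Aperture: f/2.8 → f/3.2 → f/3.5 → f/4 → f/4.5 → f/5 → f/5.6 → f/6.3 → f/7.1 → f/8 → f/9 → f/10 → f/11.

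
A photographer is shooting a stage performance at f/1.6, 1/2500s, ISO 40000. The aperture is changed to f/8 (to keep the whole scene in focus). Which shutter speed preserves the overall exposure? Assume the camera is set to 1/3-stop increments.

Aperture: f/1.6 → f/1.8 → f/2 → f/2.2 → f/2.5 → f/2.8 → f/3.2 → f/3.5 → f/4 → f/4.5 → f/5 → f/5.6 → f/6.3 → f/7.1 → f/8 — 4 2/3 stops smaller aperture (darker).
Need 4 2/3 stops brighter from the shutter speed: 1/2500 → 1/2000 → 1/1600 → 1/1250 → 1/1000 → 1/800 → 1/640 → 1/500 → 1/400 → 1/320 → 1/250 → 1/200 → 1/160 → 1/125 → 1/100.

1/100s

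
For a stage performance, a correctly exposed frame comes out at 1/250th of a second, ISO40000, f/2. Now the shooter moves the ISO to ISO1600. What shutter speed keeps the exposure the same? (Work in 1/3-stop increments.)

ISO: 40000 → 32000 → 25600 → 20000 → 16000 → 12800 → 10000 → 8000 → 6400 → 5000 → 4000 → 3200 → 2500 → 2000 → 1600 — 4 2/3 stops dropped (darker).
Need 4 2/3 stops brighter from the shutter speed: 1/250 → 1/200 → 1/160 → 1/125 → 1/100 → 1/80 → 1/60 → 1/50 → 1/40 → 1/30 → 1/25 → 1/20 → 1/15 → 1/13 → 1/10.

1/10s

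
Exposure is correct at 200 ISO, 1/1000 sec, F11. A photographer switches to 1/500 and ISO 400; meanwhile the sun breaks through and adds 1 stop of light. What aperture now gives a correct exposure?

f/32

Scene light: 1 stop brighter.
Shutter speed: 1/1000 → 1/500 — 1 stop longer (brighter).
ISO: 200 → 400 — 1 stop raised (brighter).
Net so far: 3 stops brighter. Aperture: f/11 → f/16 → f/22 → f/32.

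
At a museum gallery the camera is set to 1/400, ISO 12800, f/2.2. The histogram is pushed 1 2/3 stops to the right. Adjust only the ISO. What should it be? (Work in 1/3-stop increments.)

Overexposed by 1 2/3 stops → need 1 2/3 stops darker.
ISO: 12800 → 10000 → 8000 → 6400 → 5000 → 4000.

ISO 4000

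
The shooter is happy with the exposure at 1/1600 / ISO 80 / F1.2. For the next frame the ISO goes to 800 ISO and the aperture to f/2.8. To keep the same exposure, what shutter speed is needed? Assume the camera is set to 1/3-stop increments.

ISO: 80 → 100 → 125 → 160 → 200 → 250 → 320 → 400 → 500 → 640 → 800 — 3 1/3 stops higher (brighter).
Aperture: f/1.2 → f/1.4 → f/1.6 → f/1.8 → f/2 → f/2.2 → f/2.5 → f/2.8 — 2 1/3 stops smaller aperture (darker).
Net change so far: 1 stop brighter. Offset with the shutter speed: 1/1600 → 1/2000 → 1/2500 → 1/3200.

1/3200s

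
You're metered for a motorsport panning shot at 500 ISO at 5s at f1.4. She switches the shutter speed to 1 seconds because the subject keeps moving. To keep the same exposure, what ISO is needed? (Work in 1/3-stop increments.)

ISO 2500

Shutter speed: 5 → 4 → 3.2 → 2.5 → 2 → 1.6 → 1.3 → 1 — 2 1/3 stops shorter (darker).
Need 2 1/3 stops brighter from the ISO: 500 → 640 → 800 → 1000 → 1250 → 1600 → 2000 → 2500.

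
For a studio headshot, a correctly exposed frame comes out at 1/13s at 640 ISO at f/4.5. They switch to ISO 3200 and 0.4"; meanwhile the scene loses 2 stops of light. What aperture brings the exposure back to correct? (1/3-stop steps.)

f/11

Scene light: 2 stops darker.
ISO: 640 → 800 → 1000 → 1250 → 1600 → 2000 → 2500 → 3200 — 2 1/3 stops higher (brighter).
Shutter speed: 1/13 → 1/10 → 1/8 → 1/6 → 1/5 → 1/4 → 0.3 → 0.4 — 2 1/3 stops longer (brighter).
Net so far: 2 2/3 stops brighter. Aperture: f/4.5 → f/5 → f/5.6 → f/6.3 → f/7.1 → f/8 → f/9 → f/10 → f/11.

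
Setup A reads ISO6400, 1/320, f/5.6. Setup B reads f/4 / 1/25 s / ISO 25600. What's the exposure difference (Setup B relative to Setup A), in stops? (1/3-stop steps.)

Aperture: f/5.6 → f/5 → f/4.5 → f/4 — 1 stop larger aperture (brighter).
Shutter speed: 1/320 → 1/250 → 1/200 → 1/160 → 1/125 → 1/100 → 1/80 → 1/60 → 1/50 → 1/40 → 1/30 → 1/25 — 3 2/3 stops slower (brighter).
ISO: 6400 → 8000 → 10000 → 12800 → 16000 → 20000 → 25600 — 2 stops raised (brighter).
Net: +1 +3 2/3 +2 = +6 2/3 stops.

6 2/3 stops brighter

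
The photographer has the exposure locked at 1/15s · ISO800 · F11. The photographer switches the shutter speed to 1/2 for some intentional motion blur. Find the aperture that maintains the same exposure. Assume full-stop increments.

Shutter speed: 1/15 → 1/8 → 1/4 → 1/2 — 3 stops slower (brighter).
Need 3 stops darker from the aperture: f/11 → f/16 → f/22 → f/32.

f/32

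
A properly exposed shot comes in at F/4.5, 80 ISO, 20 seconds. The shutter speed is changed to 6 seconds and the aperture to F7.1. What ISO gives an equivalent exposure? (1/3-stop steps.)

Shutter speed: 20 → 15 → 13 → 10 → 8 → 6 — 1 2/3 stops faster (darker).
Aperture: f/4.5 → f/5 → f/5.6 → f/6.3 → f/7.1 — 1 1/3 stops narrower (darker).
Net change so far: 3 stops darker. Offset with the ISO: 80 → 100 → 125 → 160 → 200 → 250 → 320 → 400 → 500 → 640.

ISO 640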